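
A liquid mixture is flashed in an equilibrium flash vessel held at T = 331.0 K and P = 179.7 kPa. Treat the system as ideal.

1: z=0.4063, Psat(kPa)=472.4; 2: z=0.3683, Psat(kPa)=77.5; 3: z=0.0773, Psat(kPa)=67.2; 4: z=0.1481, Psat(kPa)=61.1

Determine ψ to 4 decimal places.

Raoult's law: Kᵢ = Pᵢˢᵃᵗ/P = Pᵢˢᵃᵗ/179.7.
  K_1 = 472.4/179.7 = 2.628826, K_2 = 77.5/179.7 = 0.431274, K_3 = 67.2/179.7 = 0.373957, K_4 = 61.1/179.7 = 0.340011
Material balance + equilibrium reduce to Σ zᵢ(Kᵢ−1)/(1+ψ(Kᵢ−1)) = 0.
Check two-phase: ΣzᵢKᵢ = 1.3062 > 1 and Σzᵢ/Kᵢ = 1.6508 > 1, so g(0) = 0.3062 > 0 and g(1) = -0.6508 < 0.
Newton iteration, ψ⁰ = 0.5:
  ψ = 0.5000: g = -0.14428, g' = -0.7679 → ψ = 0.3121
  ψ = 0.3121: g = 0.00082, g' = -0.7990 → ψ = 0.3132
Converged at ψ = 0.3132.

ψ = 0.3132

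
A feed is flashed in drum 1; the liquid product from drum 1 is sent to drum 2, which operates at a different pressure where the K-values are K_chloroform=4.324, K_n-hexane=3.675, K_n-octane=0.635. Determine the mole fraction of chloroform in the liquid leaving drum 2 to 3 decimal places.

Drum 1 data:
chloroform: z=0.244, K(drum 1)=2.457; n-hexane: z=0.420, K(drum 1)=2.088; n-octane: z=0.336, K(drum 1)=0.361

Drum 1:
Iterate (Newton) starting at ψ₁ = 0.36:
  ψ₁ = 0.360: g = 0.2827, g' = -0.711 → ψ₁ = 0.758
  ψ₁ = 0.758: g = 0.0033, g' = -0.782 → ψ₁ = 0.762
Converged at ψ₁ = 0.762.
Drum-1 compositions:
  chloroform: x = 0.116, y = 0.284
  n-hexane: x = 0.230, y = 0.480
  n-octane: x = 0.655, y = 0.236
Drum-2 feed = drum-1 liquid: z₂ = (0.1156, 0.2297, 0.6547).
Drum 2:
Newton–Raphson from ψ₂ = 0.34:
  ψ₂ = 0.340: g = 0.2294, g' = -0.846 → ψ₂ = 0.611
  ψ₂ = 0.611: g = 0.0524, g' = -0.520 → ψ₂ = 0.712
  ψ₂ = 0.712: g = 0.0029, g' = -0.467 → ψ₂ = 0.718
Converged at ψ₂ = 0.718.
  chloroform: x = 0.034, y = 0.148
  n-hexane: x = 0.079, y = 0.289
  n-octane: x = 0.887, y = 0.563

x_chloroform (drum 2) = 0.034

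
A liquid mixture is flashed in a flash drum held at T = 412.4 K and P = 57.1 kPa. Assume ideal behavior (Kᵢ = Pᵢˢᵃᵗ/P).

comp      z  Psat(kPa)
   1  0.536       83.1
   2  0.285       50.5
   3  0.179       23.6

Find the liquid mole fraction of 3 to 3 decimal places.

Raoult's law: Kᵢ = Pᵢˢᵃᵗ/P = Pᵢˢᵃᵗ/57.1.
  K_1 = 83.1/57.1 = 1.45534, K_2 = 50.5/57.1 = 0.88441, K_3 = 23.6/57.1 = 0.41331
Newton iteration, β⁰ = 0.5:
  β = 0.500: g = 0.0152, g' = -0.201 → β = 0.576
  β = 0.576: g = -0.0005, g' = -0.215 → β = 0.573
Converged at β = 0.573.
Compositions from xᵢ = zᵢ/(1+β(Kᵢ−1)), yᵢ = Kᵢxᵢ:
  1: x = 0.425, y = 0.619
  2: x = 0.305, y = 0.270
  3: x = 0.270, y = 0.111

x_3 = 0.270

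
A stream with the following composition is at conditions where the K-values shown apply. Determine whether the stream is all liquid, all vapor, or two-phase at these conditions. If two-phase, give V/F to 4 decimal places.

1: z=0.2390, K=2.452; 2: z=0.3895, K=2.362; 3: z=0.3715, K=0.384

ΣzᵢKᵢ = 1.6487; Σzᵢ/Kᵢ = 1.2298.
Both exceed 1, so a two-phase solution exists.
Rachford–Rice: g(ψ) = Σ zᵢ(Kᵢ−1)/(1+ψ(Kᵢ−1)) = 0.
Newton iteration, ψ⁰ = 0.5:
  ψ = 0.5000: g = 0.18595, g' = -0.7192 → ψ = 0.7585
  ψ = 0.7585: g = -0.00349, g' = -0.7856 → ψ = 0.7541
Converged at ψ = 0.7541.

two-phase, V/F = 0.7541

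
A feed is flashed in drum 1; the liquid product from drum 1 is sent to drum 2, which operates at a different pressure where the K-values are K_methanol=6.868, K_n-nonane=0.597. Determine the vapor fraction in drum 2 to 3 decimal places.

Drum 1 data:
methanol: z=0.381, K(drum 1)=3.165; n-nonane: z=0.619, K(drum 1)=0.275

Drum 1:
Rachford–Rice: g(ψ₁) = Σ zᵢ(Kᵢ−1)/(1+ψ₁(Kᵢ−1)) = 0.
Feasibility: ΣzᵢKᵢ = 1.376, Σzᵢ/Kᵢ = 2.371 — both > 1, two phases present.
Binary case is linear: z₁(K₁−1)(1+ψ₁(K₂−1)) + z₂(K₂−1)(1+ψ₁(K₁−1)) = 0
⇒ ψ₁ = [z₁(K₁−1)+z₂(K₂−1)] / [−(K₁−1)(K₂−1)] = 0.3761/1.5696 = 0.240
Drum-1 compositions:
  methanol: x = 0.251, y = 0.794
  n-nonane: x = 0.749, y = 0.206
Drum-2 feed = drum-1 liquid: z₂ = (0.2509, 0.7491).
Drum 2:
Iterate (Newton) starting at ψ₂ = 0.5:
  ψ₂ = 0.500: g = -0.0039, g' = -0.749 → ψ₂ = 0.495
Converged at ψ₂ = 0.495.
  methanol: x = 0.064, y = 0.441
  n-nonane: x = 0.936, y = 0.559

V/F (drum 2) = 0.495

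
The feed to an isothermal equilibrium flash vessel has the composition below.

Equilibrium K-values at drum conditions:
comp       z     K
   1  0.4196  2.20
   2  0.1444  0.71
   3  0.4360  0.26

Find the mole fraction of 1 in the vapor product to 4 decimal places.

Rachford–Rice: g(V/F) = Σ zᵢ(Kᵢ−1)/(1+V/F(Kᵢ−1)) = 0.
g(0) = ΣzᵢKᵢ − 1 = 0.1390 and g(1) = 1 − Σzᵢ/Kᵢ = -1.0710, so a root lies in (0, 1).
Newton–Raphson from V/F = 0.64:
  V/F = 0.6400: g = -0.37954, g' = -1.0732 → V/F = 0.2864
  V/F = 0.2864: g = -0.08031, g' = -0.7335 → V/F = 0.1769
Converged at V/F = 0.1769.
Compositions from xᵢ = zᵢ/(1+V/F(Kᵢ−1)), yᵢ = Kᵢxᵢ:
  1: x = 0.3461, y = 0.7615
  2: x = 0.1522, y = 0.1081
  3: x = 0.5017, y = 0.1304

y_1 = 0.7615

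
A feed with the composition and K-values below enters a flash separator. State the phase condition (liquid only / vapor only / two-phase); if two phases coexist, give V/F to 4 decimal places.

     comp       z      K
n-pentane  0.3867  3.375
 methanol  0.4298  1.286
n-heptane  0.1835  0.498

vapor only

ΣzᵢKᵢ = 1.9492; Σzᵢ/Kᵢ = 0.8173.
Since Σzᵢ/Kᵢ < 1 the mixture is above its dew point — single vapor phase.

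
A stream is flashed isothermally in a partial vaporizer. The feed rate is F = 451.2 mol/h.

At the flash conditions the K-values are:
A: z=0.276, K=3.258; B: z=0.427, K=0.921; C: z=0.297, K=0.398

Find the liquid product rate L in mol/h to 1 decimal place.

Rachford–Rice: g(V/F) = Σ zᵢ(Kᵢ−1)/(1+V/F(Kᵢ−1)) = 0.
Feasibility: ΣzᵢKᵢ = 1.411, Σzᵢ/Kᵢ = 1.295 — both > 1, two phases present.
Newton–Raphson from V/F = 0.54:
  V/F = 0.540: g = -0.0193, g' = -0.525 → V/F = 0.503
Converged at V/F = 0.503.
Then V = V/F·F = 0.5034·451.2 = 227.1 mol/h and L = F − V = 224.1 mol/h.

L = 224.1 mol/h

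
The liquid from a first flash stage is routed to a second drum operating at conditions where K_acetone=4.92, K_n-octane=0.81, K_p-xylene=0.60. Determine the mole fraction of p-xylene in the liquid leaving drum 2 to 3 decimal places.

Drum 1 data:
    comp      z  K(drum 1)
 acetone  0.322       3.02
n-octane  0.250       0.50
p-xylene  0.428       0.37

x_p-xylene (drum 2) = 0.614

Drum 1:
Material balance + equilibrium reduce to Σ zᵢ(Kᵢ−1)/(1+ψ₁(Kᵢ−1)) = 0.
g(0) = ΣzᵢKᵢ − 1 = 0.256 and g(1) = 1 − Σzᵢ/Kᵢ = -0.763, so a root lies in (0, 1).
Newton iteration, ψ₁⁰ = 0.64:
  ψ₁ = 0.640: g = -0.3519, g' = -0.862 → ψ₁ = 0.232
  ψ₁ = 0.232: g = -0.0141, g' = -0.922 → ψ₁ = 0.216
  ψ₁ = 0.216: g = 0.0001, g' = -0.942 → ψ₁ = 0.217
Converged at ψ₁ = 0.217.
Drum-1 compositions:
  acetone: x = 0.224, y = 0.676
  n-octane: x = 0.280, y = 0.140
  p-xylene: x = 0.496, y = 0.183
Drum-2 feed = drum-1 liquid: z₂ = (0.2240, 0.2804, 0.4956).
Drum 2:
Material balance + equilibrium reduce to Σ zᵢ(Kᵢ−1)/(1+ψ₂(Kᵢ−1)) = 0.
Feasibility: ΣzᵢKᵢ = 1.626, Σzᵢ/Kᵢ = 1.218 — both > 1, two phases present.
Newton–Raphson from ψ₂ = 0.51:
  ψ₂ = 0.510: g = -0.0153, g' = -0.520 → ψ₂ = 0.481
Converged at ψ₂ = 0.481.
  acetone: x = 0.078, y = 0.382
  n-octane: x = 0.309, y = 0.250
  p-xylene: x = 0.614, y = 0.368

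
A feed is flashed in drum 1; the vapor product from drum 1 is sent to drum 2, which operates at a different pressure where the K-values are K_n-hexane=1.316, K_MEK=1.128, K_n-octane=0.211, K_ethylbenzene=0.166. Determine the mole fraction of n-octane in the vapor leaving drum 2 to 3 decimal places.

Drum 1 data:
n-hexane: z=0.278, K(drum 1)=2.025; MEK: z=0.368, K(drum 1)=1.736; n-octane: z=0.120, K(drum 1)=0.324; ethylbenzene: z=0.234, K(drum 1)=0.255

Drum 1:
Rachford–Rice: g(ψ₁) = Σ zᵢ(Kᵢ−1)/(1+ψ₁(Kᵢ−1)) = 0.
Check two-phase: ΣzᵢKᵢ = 1.300 > 1 and Σzᵢ/Kᵢ = 1.637 > 1, so g(0) = 0.300 > 0 and g(1) = -0.637 < 0.
Newton–Raphson from ψ₁ = 0.49:
  ψ₁ = 0.490: g = -0.0071, g' = -0.682 → ψ₁ = 0.480
Converged at ψ₁ = 0.480.
Drum-1 compositions:
  n-hexane: x = 0.186, y = 0.377
  MEK: x = 0.272, y = 0.472
  n-octane: x = 0.178, y = 0.058
  ethylbenzene: x = 0.364, y = 0.093
Drum-2 feed = drum-1 vapor: z₂ = (0.3774, 0.4722, 0.0575, 0.0928).
Drum 2:
Newton iteration, ψ₂⁰ = 0.5:
  ψ₂ = 0.500: g = -0.0480, g' = -0.323 → ψ₂ = 0.351
  ψ₂ = 0.351: g = -0.0071, g' = -0.235 → ψ₂ = 0.321
  ψ₂ = 0.321: g = -0.0002, g' = -0.223 → ψ₂ = 0.320
Converged at ψ₂ = 0.320.
  n-hexane: x = 0.343, y = 0.451
  MEK: x = 0.454, y = 0.512
  n-octane: x = 0.077, y = 0.016
  ethylbenzene: x = 0.127, y = 0.021

y_n-octane (drum 2) = 0.016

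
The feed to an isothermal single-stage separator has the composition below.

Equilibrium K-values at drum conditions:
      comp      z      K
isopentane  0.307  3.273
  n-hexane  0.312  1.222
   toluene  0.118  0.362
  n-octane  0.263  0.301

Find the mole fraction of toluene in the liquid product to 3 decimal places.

Rachford–Rice: g(β) = Σ zᵢ(Kᵢ−1)/(1+β(Kᵢ−1)) = 0.
Feasibility: ΣzᵢKᵢ = 1.508, Σzᵢ/Kᵢ = 1.549 — both > 1, two phases present.
Newton–Raphson from β = 0.49:
  β = 0.490: g = 0.0035, g' = -0.766 → β = 0.495
Converged at β = 0.495.
Compositions from xᵢ = zᵢ/(1+β(Kᵢ−1)), yᵢ = Kᵢxᵢ:
  isopentane: x = 0.145, y = 0.473
  n-hexane: x = 0.281, y = 0.344
  toluene: x = 0.172, y = 0.062
  n-octane: x = 0.402, y = 0.121

x_toluene = 0.172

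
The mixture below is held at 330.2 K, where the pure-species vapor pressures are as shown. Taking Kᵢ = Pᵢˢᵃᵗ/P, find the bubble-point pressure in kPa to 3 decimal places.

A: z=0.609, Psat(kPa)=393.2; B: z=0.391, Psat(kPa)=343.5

Pbub = 373.767 kPa

At the bubble point ψ → 0, so ΣzᵢKᵢ = 1 with Kᵢ = Pᵢˢᵃᵗ/P ⇒ P = ΣzᵢPᵢˢᵃᵗ.
P = 0.609·393.2 + 0.391·343.5 = 373.767 kPa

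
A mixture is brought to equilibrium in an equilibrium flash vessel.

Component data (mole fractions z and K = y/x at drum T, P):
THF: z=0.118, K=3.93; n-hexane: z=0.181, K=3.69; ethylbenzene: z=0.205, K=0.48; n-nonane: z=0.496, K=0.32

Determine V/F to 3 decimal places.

Material balance + equilibrium reduce to Σ zᵢ(Kᵢ−1)/(1+V/F(Kᵢ−1)) = 0.
g(0) = ΣzᵢKᵢ − 1 = 0.389 and g(1) = 1 − Σzᵢ/Kᵢ = -1.056, so a root lies in (0, 1).
Newton–Raphson from V/F = 0.5:
  V/F = 0.500: g = -0.3072, g' = -1.033 → V/F = 0.203
  V/F = 0.203: g = 0.0219, g' = -1.326 → V/F = 0.219
Converged at V/F = 0.219.

V/F = 0.219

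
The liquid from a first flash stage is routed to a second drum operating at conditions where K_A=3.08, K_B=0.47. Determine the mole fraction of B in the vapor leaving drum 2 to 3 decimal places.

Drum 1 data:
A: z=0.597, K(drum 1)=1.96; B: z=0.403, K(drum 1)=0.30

Drum 1:
Material balance + equilibrium reduce to Σ zᵢ(Kᵢ−1)/(1+ψ₁(Kᵢ−1)) = 0.
g(0) = ΣzᵢKᵢ − 1 = 0.291 and g(1) = 1 − Σzᵢ/Kᵢ = -0.648, so a root lies in (0, 1).
Newton–Raphson from ψ₁ = 0.39:
  ψ₁ = 0.390: g = 0.0290, g' = -0.665 → ψ₁ = 0.434
  ψ₁ = 0.434: g = -0.0003, g' = -0.681 → ψ₁ = 0.433
Converged at ψ₁ = 0.433.
Drum-1 compositions:
  A: x = 0.422, y = 0.827
  B: x = 0.578, y = 0.173
Drum-2 feed = drum-1 liquid: z₂ = (0.4217, 0.5783).
Drum 2:
Binary case is linear: z₁(K₁−1)(1+ψ₂(K₂−1)) + z₂(K₂−1)(1+ψ₂(K₁−1)) = 0
⇒ ψ₂ = [z₁(K₁−1)+z₂(K₂−1)] / [−(K₁−1)(K₂−1)] = 0.5706/1.1024 = 0.518
  A: x = 0.203, y = 0.625
  B: x = 0.797, y = 0.375

y_B (drum 2) = 0.375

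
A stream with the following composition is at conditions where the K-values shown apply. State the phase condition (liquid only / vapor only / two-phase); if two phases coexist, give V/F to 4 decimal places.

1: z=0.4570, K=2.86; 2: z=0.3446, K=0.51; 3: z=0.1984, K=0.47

ΣzᵢKᵢ = 1.5760; Σzᵢ/Kᵢ = 1.2576.
Both exceed 1, so a two-phase solution exists.
Let ψ = V/F and solve Σ zᵢ(Kᵢ−1)/(1+ψ(Kᵢ−1)) = 0.
Iterate (Newton) starting at ψ = 0.4:
  ψ = 0.4000: g = 0.14394, g' = -0.7376 → ψ = 0.5952
  ψ = 0.5952: g = 0.01146, g' = -0.6399 → ψ = 0.6131
Converged at ψ = 0.6131.

two-phase, V/F = 0.6131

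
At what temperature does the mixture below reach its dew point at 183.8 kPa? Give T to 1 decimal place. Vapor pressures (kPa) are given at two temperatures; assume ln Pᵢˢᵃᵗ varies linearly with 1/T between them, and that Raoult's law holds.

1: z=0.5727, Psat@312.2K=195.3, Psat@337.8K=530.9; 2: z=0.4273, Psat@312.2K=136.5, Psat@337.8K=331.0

Dew-point temperature: Σzᵢ·P/Pᵢˢᵃᵗ(T) = 1. Interpolate ln Pᵢˢᵃᵗ = aᵢ + bᵢ/T.
  T = 312.2 K: ΣzᵢP/Pᵢˢᵃᵗ = 1.1143
  T = 337.8 K: ΣzᵢP/Pᵢˢᵃᵗ = 0.4355
  T = 325.0 K: ΣzᵢP/Pᵢˢᵃᵗ = 0.6836
  T = 318.6 K: ΣzᵢP/Pᵢˢᵃᵗ = 0.8684
  T = 315.4 K: ΣzᵢP/Pᵢˢᵃᵗ = 0.9825
  T = 313.8 K: ΣzᵢP/Pᵢˢᵃᵗ = 1.0460
  T = 314.6 K: ΣzᵢP/Pᵢˢᵃᵗ = 1.0136
Interpolating between 314.6 K and 315.4 K gives T ≈ 314.9 K.

T = 314.9 K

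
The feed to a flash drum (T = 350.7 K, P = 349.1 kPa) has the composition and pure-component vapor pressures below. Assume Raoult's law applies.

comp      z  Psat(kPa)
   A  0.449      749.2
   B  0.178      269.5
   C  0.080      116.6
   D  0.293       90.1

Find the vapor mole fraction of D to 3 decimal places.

Raoult's law: Kᵢ = Pᵢˢᵃᵗ/P = Pᵢˢᵃᵗ/349.1.
  K_A = 749.2/349.1 = 2.14609, K_B = 269.5/349.1 = 0.77199, K_C = 116.6/349.1 = 0.33400, K_D = 90.1/349.1 = 0.25809
Rachford–Rice: g(ψ) = Σ zᵢ(Kᵢ−1)/(1+ψ(Kᵢ−1)) = 0.
Feasibility: ΣzᵢKᵢ = 1.203, Σzᵢ/Kᵢ = 1.815 — both > 1, two phases present.
Newton iteration, ψ⁰ = 0.5:
  ψ = 0.500: g = -0.1441, g' = -0.737 → ψ = 0.305
  ψ = 0.305: g = -0.0098, g' = -0.660 → ψ = 0.290
Converged at ψ = 0.290.
Compositions from xᵢ = zᵢ/(1+ψ(Kᵢ−1)), yᵢ = Kᵢxᵢ:
  A: x = 0.337, y = 0.723
  B: x = 0.191, y = 0.147
  C: x = 0.099, y = 0.033
  D: x = 0.373, y = 0.096

y_D = 0.096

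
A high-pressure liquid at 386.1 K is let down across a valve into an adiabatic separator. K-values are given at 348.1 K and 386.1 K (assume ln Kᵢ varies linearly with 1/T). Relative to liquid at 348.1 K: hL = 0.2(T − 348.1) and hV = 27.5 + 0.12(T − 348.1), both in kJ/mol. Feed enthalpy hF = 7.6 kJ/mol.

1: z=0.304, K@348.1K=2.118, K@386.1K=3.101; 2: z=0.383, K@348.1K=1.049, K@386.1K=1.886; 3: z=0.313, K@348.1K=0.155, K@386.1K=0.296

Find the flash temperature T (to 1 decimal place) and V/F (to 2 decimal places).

Adiabatic flash: solve Rachford–Rice at each trial T, then check hF = ψ·hV(T) + (1−ψ)·hL(T).
  T = 348.1 K: K = (2.118, 1.049, 0.155), RR gives ψ = 0.162, H_out = 4.452 kJ/mol
  T = 386.1 K: K = (3.101, 1.886, 0.296), RR gives ψ = 0.735, H_out = 25.576 kJ/mol
  T = 367.1 K: K = (2.588, 1.428, 0.218), RR gives ψ = 0.503, H_out = 16.857 kJ/mol
  T = 357.6 K: K = (2.348, 1.229, 0.185), RR gives ψ = 0.354, H_out = 11.353 kJ/mol
  T = 352.9 K: K = (2.233, 1.138, 0.169), RR gives ψ = 0.265, H_out = 8.145 kJ/mol
  T = 350.5 K: K = (2.175, 1.093, 0.162), RR gives ψ = 0.215, H_out = 6.355 kJ/mol
Linear interpolation between T = 350.5 (H_out = 6.355) and T = 352.9 (H_out = 8.145) on hF = 7.6 gives T ≈ 352.2 K, at which ψ = 0.25.

T = 352.2 K, V/F = 0.25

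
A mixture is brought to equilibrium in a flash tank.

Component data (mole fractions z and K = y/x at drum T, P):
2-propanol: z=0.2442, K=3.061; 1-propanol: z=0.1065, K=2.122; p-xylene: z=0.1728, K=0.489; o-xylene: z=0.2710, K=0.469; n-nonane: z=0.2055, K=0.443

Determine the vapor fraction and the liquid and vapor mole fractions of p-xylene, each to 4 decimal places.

ψ = 0.2832, x_p-xylene = 0.2020, y_p-xylene = 0.0988

Material balance + equilibrium reduce to Σ zᵢ(Kᵢ−1)/(1+ψ(Kᵢ−1)) = 0.
Check two-phase: ΣzᵢKᵢ = 1.2761 > 1 and Σzᵢ/Kᵢ = 1.5250 > 1, so g(0) = 0.2761 > 0 and g(1) = -0.5250 < 0.
Newton–Raphson from ψ = 0.44:
  ψ = 0.4400: g = -0.10937, g' = -0.6624 → ψ = 0.2749
  ψ = 0.2749: g = 0.00621, g' = -0.7557 → ψ = 0.2831
  ψ = 0.2831: g = 0.00003, g' = -0.7483 → ψ = 0.2832
Converged at ψ = 0.2832.
Compositions from xᵢ = zᵢ/(1+ψ(Kᵢ−1)), yᵢ = Kᵢxᵢ:
  2-propanol: x = 0.1542, y = 0.4720
  1-propanol: x = 0.0808, y = 0.1715
  p-xylene: x = 0.2020, y = 0.0988
  o-xylene: x = 0.3190, y = 0.1496
  n-nonane: x = 0.2440, y = 0.1081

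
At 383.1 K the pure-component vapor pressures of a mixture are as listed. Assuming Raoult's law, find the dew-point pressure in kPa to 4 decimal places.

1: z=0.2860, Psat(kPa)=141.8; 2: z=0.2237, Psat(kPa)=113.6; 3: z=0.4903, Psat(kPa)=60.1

Pdew = 82.3439 kPa

At the dew point ψ → 1, so Σzᵢ/Kᵢ = 1 with Kᵢ = Pᵢˢᵃᵗ/P ⇒ 1/P = Σzᵢ/Pᵢˢᵃᵗ.
1/P = 0.2860/141.8 + 0.2237/113.6 + 0.4903/60.1 = 0.0121442 ⇒ P = 82.3439 kPa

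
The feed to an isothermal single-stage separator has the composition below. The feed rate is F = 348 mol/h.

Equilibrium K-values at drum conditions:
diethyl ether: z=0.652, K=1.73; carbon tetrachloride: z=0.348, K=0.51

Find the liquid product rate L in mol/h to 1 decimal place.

L = 50.8 mol/h

Rachford–Rice: g(β) = Σ zᵢ(Kᵢ−1)/(1+β(Kᵢ−1)) = 0.
Check two-phase: ΣzᵢKᵢ = 1.305 > 1 and Σzᵢ/Kᵢ = 1.059 > 1, so g(0) = 0.305 > 0 and g(1) = -0.059 < 0.
Newton–Raphson from β = 0.55:
  β = 0.550: g = 0.1062, g' = -0.333 → β = 0.868
  β = 0.868: g = -0.0055, g' = -0.383 → β = 0.854
Converged at β = 0.854.
Then V = β·F = 0.8539·348 = 297.2 mol/h and L = F − V = 50.8 mol/h.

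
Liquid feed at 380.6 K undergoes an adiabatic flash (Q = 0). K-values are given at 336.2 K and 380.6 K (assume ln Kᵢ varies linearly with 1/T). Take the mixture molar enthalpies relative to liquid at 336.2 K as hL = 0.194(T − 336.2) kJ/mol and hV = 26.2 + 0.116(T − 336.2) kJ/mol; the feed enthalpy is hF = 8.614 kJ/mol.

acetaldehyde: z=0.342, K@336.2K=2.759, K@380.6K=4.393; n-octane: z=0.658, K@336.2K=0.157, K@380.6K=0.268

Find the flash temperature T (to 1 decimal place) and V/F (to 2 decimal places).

T = 358.7 K, V/F = 0.17

Adiabatic flash: solve Rachford–Rice at each trial T, then check hF = ψ·hV(T) + (1−ψ)·hL(T).
  T = 336.2 K: K = (2.759, 0.157), RR gives ψ = 0.032, H_out = 0.828 kJ/mol
  T = 380.6 K: K = (4.393, 0.268), RR gives ψ = 0.273, H_out = 14.827 kJ/mol
  T = 358.4 K: K = (3.532, 0.209), RR gives ψ = 0.172, H_out = 8.521 kJ/mol
  T = 369.5 K: K = (3.952, 0.237), RR gives ψ = 0.226, H_out = 11.783 kJ/mol
  T = 363.9 K: K = (3.737, 0.223), RR gives ψ = 0.200, H_out = 10.170 kJ/mol
  T = 361.1 K: K = (3.632, 0.215), RR gives ψ = 0.186, H_out = 9.340 kJ/mol
  T = 359.8 K: K = (3.584, 0.212), RR gives ψ = 0.179, H_out = 8.948 kJ/mol
Linear interpolation between T = 358.4 (H_out = 8.521) and T = 359.8 (H_out = 8.948) on hF = 8.614 gives T ≈ 358.7 K, at which ψ = 0.17.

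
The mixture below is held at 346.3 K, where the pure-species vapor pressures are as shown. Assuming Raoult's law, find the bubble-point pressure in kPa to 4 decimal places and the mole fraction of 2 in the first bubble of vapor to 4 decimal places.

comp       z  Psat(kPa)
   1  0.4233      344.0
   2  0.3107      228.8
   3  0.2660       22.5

Pbub = 222.6884 kPa, y_2 = 0.3192

At the bubble point ψ → 0, so ΣzᵢKᵢ = 1 with Kᵢ = Pᵢˢᵃᵗ/P ⇒ P = ΣzᵢPᵢˢᵃᵗ.
P = 0.4233·344.0 + 0.3107·228.8 + 0.2660·22.5 = 222.6884 kPa
yᵢ = zᵢPᵢˢᵃᵗ/P ⇒ y_2 = 0.3107·228.8/222.6884 = 0.3192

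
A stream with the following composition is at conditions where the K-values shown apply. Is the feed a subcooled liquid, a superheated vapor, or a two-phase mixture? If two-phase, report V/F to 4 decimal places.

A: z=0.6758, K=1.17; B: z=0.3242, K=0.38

subcooled liquid

ΣzᵢKᵢ = 0.9139; Σzᵢ/Kᵢ = 1.4308.
Since ΣzᵢKᵢ < 1 the mixture is below its bubble point — single liquid phase.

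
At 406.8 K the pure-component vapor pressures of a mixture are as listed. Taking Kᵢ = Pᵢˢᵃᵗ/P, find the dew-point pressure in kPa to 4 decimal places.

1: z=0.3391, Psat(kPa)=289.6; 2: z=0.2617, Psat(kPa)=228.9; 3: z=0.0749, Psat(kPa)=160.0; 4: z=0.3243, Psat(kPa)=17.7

Pdew = 47.3835 kPa

At the dew point ψ → 1, so Σzᵢ/Kᵢ = 1 with Kᵢ = Pᵢˢᵃᵗ/P ⇒ 1/P = Σzᵢ/Pᵢˢᵃᵗ.
1/P = 0.3391/289.6 + 0.2617/228.9 + 0.0749/160.0 + 0.3243/17.7 = 0.0211044 ⇒ P = 47.3835 kPa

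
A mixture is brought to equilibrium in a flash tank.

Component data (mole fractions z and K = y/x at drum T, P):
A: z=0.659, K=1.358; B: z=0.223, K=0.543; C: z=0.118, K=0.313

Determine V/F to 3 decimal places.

V/F = 0.267

Material balance + equilibrium reduce to Σ zᵢ(Kᵢ−1)/(1+V/F(Kᵢ−1)) = 0.
Check two-phase: ΣzᵢKᵢ = 1.053 > 1 and Σzᵢ/Kᵢ = 1.273 > 1, so g(0) = 0.053 > 0 and g(1) = -0.273 < 0.
Newton–Raphson from V/F = 0.63:
  V/F = 0.630: g = -0.0935, g' = -0.321 → V/F = 0.339
  V/F = 0.339: g = -0.0158, g' = -0.227 → V/F = 0.269
  V/F = 0.269: g = -0.0004, g' = -0.215 → V/F = 0.267
Converged at V/F = 0.267.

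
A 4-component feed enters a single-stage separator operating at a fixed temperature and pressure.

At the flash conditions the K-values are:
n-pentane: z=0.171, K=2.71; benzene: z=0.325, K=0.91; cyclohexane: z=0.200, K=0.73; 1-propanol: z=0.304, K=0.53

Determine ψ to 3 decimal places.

Let ψ = V/F and solve Σ zᵢ(Kᵢ−1)/(1+ψ(Kᵢ−1)) = 0.
Feasibility: ΣzᵢKᵢ = 1.066, Σzᵢ/Kᵢ = 1.268 — both > 1, two phases present.
Newton–Raphson from ψ = 0.5:
  ψ = 0.500: g = -0.1222, g' = -0.282 → ψ = 0.067
  ψ = 0.067: g = 0.0302, g' = -0.491 → ψ = 0.129
  ψ = 0.129: g = 0.0020, g' = -0.430 → ψ = 0.133
Converged at ψ = 0.133.

ψ = 0.133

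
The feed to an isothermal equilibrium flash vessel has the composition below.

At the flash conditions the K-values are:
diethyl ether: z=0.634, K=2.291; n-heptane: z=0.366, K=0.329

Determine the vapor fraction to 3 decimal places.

Binary case is linear: z₁(K₁−1)(1+ψ(K₂−1)) + z₂(K₂−1)(1+ψ(K₁−1)) = 0
⇒ ψ = [z₁(K₁−1)+z₂(K₂−1)] / [−(K₁−1)(K₂−1)] = 0.5729/0.8663 = 0.661

ψ = 0.661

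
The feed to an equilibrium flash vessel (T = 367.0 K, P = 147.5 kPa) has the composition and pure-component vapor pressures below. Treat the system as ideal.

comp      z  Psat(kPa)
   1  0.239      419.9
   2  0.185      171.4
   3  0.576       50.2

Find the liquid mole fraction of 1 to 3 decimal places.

x_1 = 0.203

Raoult's law: Kᵢ = Pᵢˢᵃᵗ/P = Pᵢˢᵃᵗ/147.5.
  K_1 = 419.9/147.5 = 2.84678, K_2 = 171.4/147.5 = 1.16203, K_3 = 50.2/147.5 = 0.34034
Iterate (Newton) starting at ψ = 0.5:
  ψ = 0.500: g = -0.3098, g' = -0.783 → ψ = 0.104
  ψ = 0.104: g = -0.0084, g' = -0.867 → ψ = 0.095
Converged at ψ = 0.095.
Compositions from xᵢ = zᵢ/(1+ψ(Kᵢ−1)), yᵢ = Kᵢxᵢ:
  1: x = 0.203, y = 0.579
  2: x = 0.182, y = 0.212
  3: x = 0.614, y = 0.209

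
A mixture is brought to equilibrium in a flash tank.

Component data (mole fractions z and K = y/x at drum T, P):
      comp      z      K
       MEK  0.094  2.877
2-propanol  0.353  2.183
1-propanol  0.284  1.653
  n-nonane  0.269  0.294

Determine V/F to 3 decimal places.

V/F = 0.768

Rachford–Rice: g(V/F) = Σ zᵢ(Kᵢ−1)/(1+V/F(Kᵢ−1)) = 0.
Check two-phase: ΣzᵢKᵢ = 1.590 > 1 and Σzᵢ/Kᵢ = 1.281 > 1, so g(0) = 0.590 > 0 and g(1) = -0.281 < 0.
Newton iteration, V/F⁰ = 0.6:
  V/F = 0.600: g = 0.1310, g' = -0.708 → V/F = 0.785
  V/F = 0.785: g = -0.0155, g' = -0.914 → V/F = 0.768
Converged at V/F = 0.768.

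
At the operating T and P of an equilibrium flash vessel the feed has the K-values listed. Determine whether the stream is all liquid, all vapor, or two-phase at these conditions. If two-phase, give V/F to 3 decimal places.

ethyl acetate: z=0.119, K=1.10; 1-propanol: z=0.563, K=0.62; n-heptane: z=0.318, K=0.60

ΣzᵢKᵢ = 0.671; Σzᵢ/Kᵢ = 1.546.
Since ΣzᵢKᵢ < 1 the mixture is below its bubble point — single liquid phase.

all liquid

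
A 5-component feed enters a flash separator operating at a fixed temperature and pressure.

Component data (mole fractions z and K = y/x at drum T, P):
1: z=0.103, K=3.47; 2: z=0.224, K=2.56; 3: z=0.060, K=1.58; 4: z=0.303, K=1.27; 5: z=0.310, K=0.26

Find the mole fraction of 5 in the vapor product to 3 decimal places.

Newton–Raphson from V/F = 0.5:
  V/F = 0.500: g = 0.0451, g' = -0.755 → V/F = 0.560
  V/F = 0.560: g = -0.0009, g' = -0.789 → V/F = 0.559
Converged at V/F = 0.559.
Compositions from xᵢ = zᵢ/(1+V/F(Kᵢ−1)), yᵢ = Kᵢxᵢ:
  1: x = 0.043, y = 0.150
  2: x = 0.120, y = 0.306
  3: x = 0.045, y = 0.072
  4: x = 0.263, y = 0.334
  5: x = 0.528, y = 0.137

y_5 = 0.137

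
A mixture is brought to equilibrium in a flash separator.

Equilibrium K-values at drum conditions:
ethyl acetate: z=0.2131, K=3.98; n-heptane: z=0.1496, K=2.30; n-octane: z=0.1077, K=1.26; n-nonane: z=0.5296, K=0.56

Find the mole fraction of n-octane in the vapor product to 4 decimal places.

y_n-octane = 0.1151

Material balance + equilibrium reduce to Σ zᵢ(Kᵢ−1)/(1+ψ(Kᵢ−1)) = 0.
Check two-phase: ΣzᵢKᵢ = 1.6245 > 1 and Σzᵢ/Kᵢ = 1.1498 > 1, so g(0) = 0.6245 > 0 and g(1) = -0.1498 < 0.
Newton–Raphson from ψ = 0.36:
  ψ = 0.3600: g = 0.18757, g' = -0.7086 → ψ = 0.6247
  ψ = 0.6247: g = 0.03198, g' = -0.5085 → ψ = 0.6876
  ψ = 0.6876: g = 0.00062, g' = -0.4901 → ψ = 0.6888
Converged at ψ = 0.6888.
Compositions from xᵢ = zᵢ/(1+ψ(Kᵢ−1)), yᵢ = Kᵢxᵢ:
  ethyl acetate: x = 0.0698, y = 0.2778
  n-heptane: x = 0.0789, y = 0.1815
  n-octane: x = 0.0913, y = 0.1151
  n-nonane: x = 0.7599, y = 0.4256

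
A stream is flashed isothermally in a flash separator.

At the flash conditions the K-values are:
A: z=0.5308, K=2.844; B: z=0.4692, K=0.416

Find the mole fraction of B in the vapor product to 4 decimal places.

Let ψ = V/F and solve Σ zᵢ(Kᵢ−1)/(1+ψ(Kᵢ−1)) = 0.
Feasibility: ΣzᵢKᵢ = 1.7048, Σzᵢ/Kᵢ = 1.3145 — both > 1, two phases present.
Binary case is linear: z₁(K₁−1)(1+ψ(K₂−1)) + z₂(K₂−1)(1+ψ(K₁−1)) = 0
⇒ ψ = [z₁(K₁−1)+z₂(K₂−1)] / [−(K₁−1)(K₂−1)] = 0.70478/1.07690 = 0.6545
Compositions from xᵢ = zᵢ/(1+ψ(Kᵢ−1)), yᵢ = Kᵢxᵢ:
  A: x = 0.2405, y = 0.6841
  B: x = 0.7595, y = 0.3159

y_B = 0.3159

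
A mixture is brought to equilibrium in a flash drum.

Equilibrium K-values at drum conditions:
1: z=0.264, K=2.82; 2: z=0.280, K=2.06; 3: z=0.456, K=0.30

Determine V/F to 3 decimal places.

V/F = 0.449

Rachford–Rice: g(V/F) = Σ zᵢ(Kᵢ−1)/(1+V/F(Kᵢ−1)) = 0.
g(0) = ΣzᵢKᵢ − 1 = 0.458 and g(1) = 1 − Σzᵢ/Kᵢ = -0.750, so a root lies in (0, 1).
Newton iteration, V/F⁰ = 0.5:
  V/F = 0.500: g = -0.0455, g' = -0.903 → V/F = 0.450
  V/F = 0.450: g = -0.0005, g' = -0.885 → V/F = 0.449
Converged at V/F = 0.449.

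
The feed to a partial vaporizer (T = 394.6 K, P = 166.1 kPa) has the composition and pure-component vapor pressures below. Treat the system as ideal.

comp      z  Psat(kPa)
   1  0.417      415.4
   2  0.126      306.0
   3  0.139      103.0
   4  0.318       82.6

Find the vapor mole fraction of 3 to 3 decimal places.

Raoult's law: Kᵢ = Pᵢˢᵃᵗ/P = Pᵢˢᵃᵗ/166.1.
  K_1 = 415.4/166.1 = 2.50090, K_2 = 306.0/166.1 = 1.84226, K_3 = 103.0/166.1 = 0.62011, K_4 = 82.6/166.1 = 0.49729
Material balance + equilibrium reduce to Σ zᵢ(Kᵢ−1)/(1+ψ(Kᵢ−1)) = 0.
Check two-phase: ΣzᵢKᵢ = 1.519 > 1 and Σzᵢ/Kᵢ = 1.099 > 1, so g(0) = 0.519 > 0 and g(1) = -0.099 < 0.
Newton iteration, ψ⁰ = 0.5:
  ψ = 0.500: g = 0.1535, g' = -0.525 → ψ = 0.793
  ψ = 0.793: g = 0.0082, g' = -0.491 → ψ = 0.809
Converged at ψ = 0.809.
Compositions from xᵢ = zᵢ/(1+ψ(Kᵢ−1)), yᵢ = Kᵢxᵢ:
  1: x = 0.188, y = 0.471
  2: x = 0.075, y = 0.138
  3: x = 0.201, y = 0.124
  4: x = 0.536, y = 0.267

y_3 = 0.124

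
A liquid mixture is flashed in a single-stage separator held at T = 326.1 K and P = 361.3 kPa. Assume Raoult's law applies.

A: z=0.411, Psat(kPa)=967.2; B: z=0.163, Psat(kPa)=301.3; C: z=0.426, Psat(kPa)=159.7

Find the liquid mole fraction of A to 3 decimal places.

x_A = 0.218

Raoult's law: Kᵢ = Pᵢˢᵃᵗ/P = Pᵢˢᵃᵗ/361.3.
  K_A = 967.2/361.3 = 2.67700, K_B = 301.3/361.3 = 0.83393, K_C = 159.7/361.3 = 0.44201
Material balance + equilibrium reduce to Σ zᵢ(Kᵢ−1)/(1+ψ(Kᵢ−1)) = 0.
g(0) = ΣzᵢKᵢ − 1 = 0.424 and g(1) = 1 − Σzᵢ/Kᵢ = -0.313, so a root lies in (0, 1).
Newton–Raphson from ψ = 0.36:
  ψ = 0.360: g = 0.1035, g' = -0.662 → ψ = 0.516
  ψ = 0.516: g = 0.0059, g' = -0.599 → ψ = 0.526
Converged at ψ = 0.526.
Compositions from xᵢ = zᵢ/(1+ψ(Kᵢ−1)), yᵢ = Kᵢxᵢ:
  A: x = 0.218, y = 0.584
  B: x = 0.179, y = 0.149
  C: x = 0.603, y = 0.267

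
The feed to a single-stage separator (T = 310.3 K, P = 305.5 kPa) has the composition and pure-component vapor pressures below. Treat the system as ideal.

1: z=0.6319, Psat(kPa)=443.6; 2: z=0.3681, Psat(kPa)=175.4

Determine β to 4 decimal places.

Raoult's law: Kᵢ = Pᵢˢᵃᵗ/P = Pᵢˢᵃᵗ/305.5.
  K_1 = 443.6/305.5 = 1.452046, K_2 = 175.4/305.5 = 0.574141
Material balance + equilibrium reduce to Σ zᵢ(Kᵢ−1)/(1+β(Kᵢ−1)) = 0.
Check two-phase: ΣzᵢKᵢ = 1.1289 > 1 and Σzᵢ/Kᵢ = 1.0763 > 1, so g(0) = 0.1289 > 0 and g(1) = -0.0763 < 0.
Iterate (Newton) starting at β = 0.5:
  β = 0.5000: g = 0.03382, g' = -0.1937 → β = 0.6746
  β = 0.6746: g = -0.00106, g' = -0.2073 → β = 0.6695
Converged at β = 0.6695.

β = 0.6695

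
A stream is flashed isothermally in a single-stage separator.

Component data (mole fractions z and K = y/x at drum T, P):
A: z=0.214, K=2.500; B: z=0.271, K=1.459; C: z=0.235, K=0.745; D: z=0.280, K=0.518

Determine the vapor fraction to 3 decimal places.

ψ = 0.618

Newton iteration, ψ⁰ = 0.34:
  ψ = 0.340: g = 0.0932, g' = -0.365 → ψ = 0.595
  ψ = 0.595: g = 0.0074, g' = -0.319 → ψ = 0.618
Converged at ψ = 0.618.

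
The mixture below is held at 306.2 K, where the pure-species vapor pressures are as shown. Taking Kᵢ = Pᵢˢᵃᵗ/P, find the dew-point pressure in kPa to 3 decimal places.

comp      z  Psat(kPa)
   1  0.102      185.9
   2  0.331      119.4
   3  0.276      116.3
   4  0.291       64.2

At the dew point ψ → 1, so Σzᵢ/Kᵢ = 1 with Kᵢ = Pᵢˢᵃᵗ/P ⇒ 1/P = Σzᵢ/Pᵢˢᵃᵗ.
1/P = 0.102/185.9 + 0.331/119.4 + 0.276/116.3 + 0.291/64.2 = 0.010227 ⇒ P = 97.783 kPa

Pdew = 97.783 kPa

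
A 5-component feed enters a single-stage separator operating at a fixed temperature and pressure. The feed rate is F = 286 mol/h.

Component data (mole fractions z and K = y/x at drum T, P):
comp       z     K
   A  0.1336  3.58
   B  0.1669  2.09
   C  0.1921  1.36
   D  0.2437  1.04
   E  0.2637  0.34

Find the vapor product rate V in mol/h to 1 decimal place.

Rachford–Rice: g(ψ) = Σ zᵢ(Kᵢ−1)/(1+ψ(Kᵢ−1)) = 0.
g(0) = ΣzᵢKᵢ − 1 = 0.4315 and g(1) = 1 − Σzᵢ/Kᵢ = -0.2683, so a root lies in (0, 1).
Newton–Raphson from ψ = 0.63:
  ψ = 0.6300: g = 0.00711, g' = -0.5522 → ψ = 0.6429
  ψ = 0.6429: g = -0.00004, g' = -0.5577 → ψ = 0.6428
Converged at ψ = 0.6428.
Then V = ψ·F = 0.6428·286 = 183.8 mol/h and L = F − V = 102.2 mol/h.

V = 183.8 mol/h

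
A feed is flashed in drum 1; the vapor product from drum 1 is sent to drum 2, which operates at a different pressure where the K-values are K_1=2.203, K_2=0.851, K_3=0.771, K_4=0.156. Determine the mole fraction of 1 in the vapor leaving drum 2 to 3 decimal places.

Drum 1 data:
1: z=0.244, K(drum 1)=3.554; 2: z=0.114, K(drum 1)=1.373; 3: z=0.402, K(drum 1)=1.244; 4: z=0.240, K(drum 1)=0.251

Drum 1:
Let ψ₁ = V/F and solve Σ zᵢ(Kᵢ−1)/(1+ψ₁(Kᵢ−1)) = 0.
g(0) = ΣzᵢKᵢ − 1 = 0.584 and g(1) = 1 − Σzᵢ/Kᵢ = -0.431, so a root lies in (0, 1).
Iterate (Newton) starting at ψ₁ = 0.5:
  ψ₁ = 0.500: g = 0.1096, g' = -0.681 → ψ₁ = 0.661
  ψ₁ = 0.661: g = -0.0055, g' = -0.776 → ψ₁ = 0.654
Converged at ψ₁ = 0.654.
Drum-1 compositions:
  1: x = 0.091, y = 0.325
  2: x = 0.092, y = 0.126
  3: x = 0.347, y = 0.431
  4: x = 0.470, y = 0.118
Drum-2 feed = drum-1 vapor: z₂ = (0.3248, 0.1258, 0.4313, 0.1180).
Drum 2:
Material balance + equilibrium reduce to Σ zᵢ(Kᵢ−1)/(1+ψ₂(Kᵢ−1)) = 0.
Check two-phase: ΣzᵢKᵢ = 1.174 > 1 and Σzᵢ/Kᵢ = 1.611 > 1, so g(0) = 0.174 > 0 and g(1) = -0.611 < 0.
Newton iteration, ψ₂⁰ = 0.5:
  ψ₂ = 0.500: g = -0.0601, g' = -0.467 → ψ₂ = 0.371
  ψ₂ = 0.371: g = -0.0027, g' = -0.433 → ψ₂ = 0.365
Converged at ψ₂ = 0.365.
  1: x = 0.226, y = 0.497
  2: x = 0.133, y = 0.113
  3: x = 0.471, y = 0.363
  4: x = 0.171, y = 0.027

y_1 (drum 2) = 0.497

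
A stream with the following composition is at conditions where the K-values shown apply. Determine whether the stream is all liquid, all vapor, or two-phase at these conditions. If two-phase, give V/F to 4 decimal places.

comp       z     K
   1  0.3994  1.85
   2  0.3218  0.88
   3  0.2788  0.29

ΣzᵢKᵢ = 1.1029; Σzᵢ/Kᵢ = 1.5430.
Both exceed 1, so a two-phase solution exists.
Newton iteration, ψ⁰ = 0.5:
  ψ = 0.5000: g = -0.10974, g' = -0.4852 → ψ = 0.2738
  ψ = 0.2738: g = -0.01025, g' = -0.4114 → ψ = 0.2489
  ψ = 0.2489: g = -0.00003, g' = -0.4089 → ψ = 0.2488
Converged at ψ = 0.2488.

two-phase, V/F = 0.2488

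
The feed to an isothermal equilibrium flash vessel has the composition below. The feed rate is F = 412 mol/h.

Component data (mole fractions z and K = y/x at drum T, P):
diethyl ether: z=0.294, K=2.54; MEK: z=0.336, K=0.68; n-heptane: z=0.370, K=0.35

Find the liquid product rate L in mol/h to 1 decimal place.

L = 357.1 mol/h

Material balance + equilibrium reduce to Σ zᵢ(Kᵢ−1)/(1+β(Kᵢ−1)) = 0.
Check two-phase: ΣzᵢKᵢ = 1.105 > 1 and Σzᵢ/Kᵢ = 1.667 > 1, so g(0) = 0.105 > 0 and g(1) = -0.667 < 0.
Newton iteration, β⁰ = 0.59:
  β = 0.590: g = -0.2854, g' = -0.655 → β = 0.154
  β = 0.154: g = -0.0145, g' = -0.686 → β = 0.133
Converged at β = 0.133.
Then V = β·F = 0.1333·412 = 54.9 mol/h and L = F − V = 357.1 mol/h.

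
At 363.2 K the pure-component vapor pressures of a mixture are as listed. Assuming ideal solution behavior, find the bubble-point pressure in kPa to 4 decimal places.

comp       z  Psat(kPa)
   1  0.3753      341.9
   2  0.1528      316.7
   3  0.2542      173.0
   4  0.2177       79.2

Pbub = 237.9253 kPa

At the bubble point ψ → 0, so ΣzᵢKᵢ = 1 with Kᵢ = Pᵢˢᵃᵗ/P ⇒ P = ΣzᵢPᵢˢᵃᵗ.
P = 0.3753·341.9 + 0.1528·316.7 + 0.2542·173.0 + 0.2177·79.2 = 237.9253 kPa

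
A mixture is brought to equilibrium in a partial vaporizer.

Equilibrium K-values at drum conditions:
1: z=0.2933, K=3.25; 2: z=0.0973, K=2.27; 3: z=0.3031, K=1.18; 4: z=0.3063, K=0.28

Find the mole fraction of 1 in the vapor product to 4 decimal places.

Material balance + equilibrium reduce to Σ zᵢ(Kᵢ−1)/(1+V/F(Kᵢ−1)) = 0.
Check two-phase: ΣzᵢKᵢ = 1.6175 > 1 and Σzᵢ/Kᵢ = 1.4839 > 1, so g(0) = 0.6175 > 0 and g(1) = -0.4839 < 0.
Newton–Raphson from V/F = 0.5:
  V/F = 0.5000: g = 0.09160, g' = -0.7835 → V/F = 0.6169
  V/F = 0.6169: g = -0.00204, g' = -0.8316 → V/F = 0.6145
Converged at V/F = 0.6145.
Compositions from xᵢ = zᵢ/(1+V/F(Kᵢ−1)), yᵢ = Kᵢxᵢ:
  1: x = 0.1231, y = 0.4001
  2: x = 0.0547, y = 0.1241
  3: x = 0.2729, y = 0.3220
  4: x = 0.5493, y = 0.1538

y_1 = 0.4001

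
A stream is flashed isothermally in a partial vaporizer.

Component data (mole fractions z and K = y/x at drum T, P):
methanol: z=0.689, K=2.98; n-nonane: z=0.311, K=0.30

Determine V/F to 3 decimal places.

Binary case is linear: z₁(K₁−1)(1+V/F(K₂−1)) + z₂(K₂−1)(1+V/F(K₁−1)) = 0
⇒ V/F = [z₁(K₁−1)+z₂(K₂−1)] / [−(K₁−1)(K₂−1)] = 1.1465/1.3860 = 0.827

V/F = 0.827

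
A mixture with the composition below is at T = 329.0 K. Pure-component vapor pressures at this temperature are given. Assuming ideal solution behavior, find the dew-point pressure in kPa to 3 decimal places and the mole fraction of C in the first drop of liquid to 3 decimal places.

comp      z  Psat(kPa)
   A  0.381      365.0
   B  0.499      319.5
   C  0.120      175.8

At the dew point ψ → 1, so Σzᵢ/Kᵢ = 1 with Kᵢ = Pᵢˢᵃᵗ/P ⇒ 1/P = Σzᵢ/Pᵢˢᵃᵗ.
1/P = 0.381/365.0 + 0.499/319.5 + 0.120/175.8 = 0.003288 ⇒ P = 304.114 kPa
xᵢ = zᵢP/Pᵢˢᵃᵗ ⇒ x_C = 0.120·304.114/175.8 = 0.208

Pdew = 304.114 kPa, x_C = 0.208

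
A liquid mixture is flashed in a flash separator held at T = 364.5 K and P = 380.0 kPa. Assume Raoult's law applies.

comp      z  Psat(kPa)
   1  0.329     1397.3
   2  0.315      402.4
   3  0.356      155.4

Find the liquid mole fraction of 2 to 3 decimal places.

Raoult's law: Kᵢ = Pᵢˢᵃᵗ/P = Pᵢˢᵃᵗ/380.0.
  K_1 = 1397.3/380.0 = 3.67711, K_2 = 402.4/380.0 = 1.05895, K_3 = 155.4/380.0 = 0.40895
Rachford–Rice: g(ψ) = Σ zᵢ(Kᵢ−1)/(1+ψ(Kᵢ−1)) = 0.
Feasibility: ΣzᵢKᵢ = 1.689, Σzᵢ/Kᵢ = 1.257 — both > 1, two phases present.
Iterate (Newton) starting at ψ = 0.5:
  ψ = 0.500: g = 0.0960, g' = -0.683 → ψ = 0.641
  ψ = 0.641: g = 0.0037, g' = -0.643 → ψ = 0.646
Converged at ψ = 0.646.
Compositions from xᵢ = zᵢ/(1+ψ(Kᵢ−1)), yᵢ = Kᵢxᵢ:
  1: x = 0.121, y = 0.443
  2: x = 0.303, y = 0.321
  3: x = 0.576, y = 0.236

x_2 = 0.303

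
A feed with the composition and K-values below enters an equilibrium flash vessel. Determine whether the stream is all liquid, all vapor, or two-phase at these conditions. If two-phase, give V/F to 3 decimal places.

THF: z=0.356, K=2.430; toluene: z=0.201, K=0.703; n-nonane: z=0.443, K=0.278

two-phase, V/F = 0.148

ΣzᵢKᵢ = 1.130; Σzᵢ/Kᵢ = 2.026.
Both exceed 1, so a two-phase solution exists.
Let ψ = V/F and solve Σ zᵢ(Kᵢ−1)/(1+ψ(Kᵢ−1)) = 0.
Newton–Raphson from ψ = 0.5:
  ψ = 0.500: g = -0.2738, g' = -0.838 → ψ = 0.173
  ψ = 0.173: g = -0.0204, g' = -0.789 → ψ = 0.147
  ψ = 0.147: g = 0.0002, g' = -0.805 → ψ = 0.148
Converged at ψ = 0.148.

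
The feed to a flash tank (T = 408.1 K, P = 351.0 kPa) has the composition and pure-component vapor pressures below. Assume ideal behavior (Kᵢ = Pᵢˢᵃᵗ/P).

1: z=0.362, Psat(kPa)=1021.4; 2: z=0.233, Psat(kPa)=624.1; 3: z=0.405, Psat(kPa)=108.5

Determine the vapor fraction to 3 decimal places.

ψ = 0.564

Raoult's law: Kᵢ = Pᵢˢᵃᵗ/P = Pᵢˢᵃᵗ/351.0.
  K_1 = 1021.4/351.0 = 2.90997, K_2 = 624.1/351.0 = 1.77806, K_3 = 108.5/351.0 = 0.30912
Material balance + equilibrium reduce to Σ zᵢ(Kᵢ−1)/(1+ψ(Kᵢ−1)) = 0.
Check two-phase: ΣzᵢKᵢ = 1.593 > 1 and Σzᵢ/Kᵢ = 1.566 > 1, so g(0) = 0.593 > 0 and g(1) = -0.566 < 0.
Iterate (Newton) starting at ψ = 0.7:
  ψ = 0.700: g = -0.1286, g' = -1.026 → ψ = 0.575
  ψ = 0.575: g = -0.0091, g' = -0.899 → ψ = 0.564
Converged at ψ = 0.564.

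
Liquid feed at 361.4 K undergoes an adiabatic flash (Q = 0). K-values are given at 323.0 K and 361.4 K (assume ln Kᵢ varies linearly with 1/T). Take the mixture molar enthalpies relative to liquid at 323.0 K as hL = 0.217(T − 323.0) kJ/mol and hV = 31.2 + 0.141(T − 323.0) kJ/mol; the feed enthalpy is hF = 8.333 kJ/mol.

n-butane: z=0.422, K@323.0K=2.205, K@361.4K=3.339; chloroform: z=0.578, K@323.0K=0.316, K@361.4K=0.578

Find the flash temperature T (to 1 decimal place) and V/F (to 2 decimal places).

Adiabatic flash: solve Rachford–Rice at each trial T, then check hF = ψ·hV(T) + (1−ψ)·hL(T).
  T = 323.0 K: K = (2.205, 0.316), RR gives ψ = 0.137, H_out = 4.283 kJ/mol
  T = 361.4 K: K = (3.339, 0.578), RR gives ψ = 0.753, H_out = 29.626 kJ/mol
  T = 342.2 K: K = (2.745, 0.435), RR gives ψ = 0.415, H_out = 16.517 kJ/mol
  T = 332.6 K: K = (2.468, 0.372), RR gives ψ = 0.279, H_out = 10.573 kJ/mol
  T = 327.8 K: K = (2.335, 0.343), RR gives ψ = 0.210, H_out = 7.507 kJ/mol
  T = 330.2 K: K = (2.401, 0.358), RR gives ψ = 0.244, H_out = 9.055 kJ/mol
Linear interpolation between T = 327.8 (H_out = 7.507) and T = 330.2 (H_out = 9.055) on hF = 8.333 gives T ≈ 329.1 K, at which ψ = 0.23.

T = 329.1 K, V/F = 0.23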